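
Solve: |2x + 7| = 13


An absolute value equation |expr| = 13 gives two cases:
Case 1: 2x + 7 = 13
  2x = 6, so x = 3
Case 2: 2x + 7 = -13
  2x = -20, so x = -10

x = -10, x = 3


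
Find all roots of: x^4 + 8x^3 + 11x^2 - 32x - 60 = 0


Let p(x) = x^4 + 8x^3 + 11x^2 - 32x - 60. By the rational root theorem (leading coefficient 1), any rational root is an integer divisor of 60: try ±1, ±2, ... in turn.
Test x = 1: value = -72 ≠ 0.
Test x = -1: value = -24 ≠ 0.
Test x = 2: value = 0 ✓, so (x - 2) is a factor.
Synthetic division by (x - 2): bring down 1; 1(2) + 8 = 10; 10(2) + 11 = 31; 31(2) - 32 = 30; 30(2) - 60 = 0 → quotient x^3 + 10x^2 + 31x + 30, remainder 0.
Continue with the quotient x^3 + 10x^2 + 31x + 30 (candidates must divide 30; re-test x = 2 first in case it repeats).
Test x = 2: value = 140 ≠ 0.
Test x = -2: value = 0 ✓, so (x + 2) is a factor.
Synthetic division by (x + 2): bring down 1; 1(-2) + 10 = 8; 8(-2) + 31 = 15; 15(-2) + 30 = 0 → quotient x^2 + 8x + 15, remainder 0.
Solve the quadratic x^2 + 8x + 15 = 0: discriminant = 8^2 - 4(1)(15) = 64 - 60 = 4.
sqrt(4) = 2, so x = (-8 ± 2)/2: x = -3 or x = -5.
Collecting all roots found:

x = -5, x = -3, x = -2, x = 2


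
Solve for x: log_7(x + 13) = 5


Convert to exponential form: x + 13 = 7^5 = 16807
x = 16807 - 13 = 16794
Check: log_7(16794 + 13) = log_7(16807) = log_7(16807) = 5 ✓

x = 16794


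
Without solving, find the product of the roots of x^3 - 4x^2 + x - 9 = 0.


By Vieta's formulas for x^3 + bx^2 + cx + d = 0:
  r1 + r2 + r3 = -b/a = 4
  r1*r2 + r1*r3 + r2*r3 = c/a = 1
  r1*r2*r3 = -d/a = 9


Product = 9


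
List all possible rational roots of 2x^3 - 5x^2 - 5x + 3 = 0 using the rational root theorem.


Rational root theorem: possible roots are ±p/q where:
  p divides the constant term (3): p ∈ {1, 3}
  q divides the leading coefficient (2): q ∈ {1, 2}

All possible rational roots: -3, -3/2, -1, -1/2, 1/2, 1, 3/2, 3

-3, -3/2, -1, -1/2, 1/2, 1, 3/2, 3


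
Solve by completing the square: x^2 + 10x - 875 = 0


Start: x^2 + 10x - 875 = 0
Move constant: x^2 + 10x = 875
Half of 10 is 5, squared is 25
Add 25 to both sides: x^2 + 10x + 25 = 900
(x + 5)^2 = 900
x + 5 = ±30
x = -5 + 30 = 25 or x = -5 - 30 = -35

x = -35, x = 25


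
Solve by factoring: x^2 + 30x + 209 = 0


We need two numbers that multiply to 209 and add to 30.
Those numbers are 11 and 19 (since 11 * 19 = 209 and 11 + 19 = 30).
So x^2 + 30x + 209 = (x + 11)(x + 19) = 0
Setting each factor to zero: x = -11 or x = -19

x = -19, x = -11


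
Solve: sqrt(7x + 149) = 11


Square both sides: 7x + 149 = 11^2 = 121
7x = 121 - 149 = -28
x = -4
Check: sqrt(7*(-4) + 149) = sqrt(121) = 11 ✓

x = -4


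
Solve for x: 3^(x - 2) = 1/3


Express both sides with the same base.
1/3 = 3^(-1)
Since the bases match, equate exponents: x - 2 = -1
So x = -1 - (-2) = 1

x = 1


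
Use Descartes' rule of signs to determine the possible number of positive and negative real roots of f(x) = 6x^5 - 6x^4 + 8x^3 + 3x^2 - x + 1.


Descartes' rule of signs:

For positive roots, count sign changes in f(x) = 6x^5 - 6x^4 + 8x^3 + 3x^2 - x + 1:
Signs of coefficients: +, -, +, +, -, +
Number of sign changes: 4
Possible positive real roots: 4, 2, 0

For negative roots, examine f(-x) = -6x^5 - 6x^4 - 8x^3 + 3x^2 + x + 1:
Signs of coefficients: -, -, -, +, +, +
Number of sign changes: 1
Possible negative real roots: 1

Positive roots: 4 or 2 or 0; Negative roots: 1


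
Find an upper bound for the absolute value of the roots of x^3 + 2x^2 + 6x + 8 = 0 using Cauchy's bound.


Cauchy's bound: all roots r satisfy |r| <= 1 + max(|a_i/a_n|) for i = 0,...,n-1
where a_n is the leading coefficient.

Coefficients: [1, 2, 6, 8]
Leading coefficient a_n = 1
Ratios |a_i/a_n|: 2, 6, 8
Maximum ratio: 8
Cauchy's bound: |r| <= 1 + 8 = 9

Upper bound = 9


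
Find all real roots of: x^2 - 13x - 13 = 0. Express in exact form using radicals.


Using the quadratic formula: x = (-b ± sqrt(b^2 - 4ac)) / (2a)
Here a = 1, b = -13, c = -13
Discriminant = b^2 - 4ac = (-13)^2 - 4(1)(-13) = 169 + 52 = 221
Since discriminant = 221 > 0, there are two real roots.
x = (13 ± sqrt(221)) / 2
Numerically: x ≈ 13.9330 or x ≈ -0.9330

x = (13 + sqrt(221)) / 2 or x = (13 - sqrt(221)) / 2


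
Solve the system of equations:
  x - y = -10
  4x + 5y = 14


Using Cramer's rule:
Determinant D = (1)(5) - (4)(-1) = 5 + 4 = 9
Dx = (-10)(5) - (14)(-1) = -50 + 14 = -36
Dy = (1)(14) - (4)(-10) = 14 + 40 = 54
x = Dx/D = -36/9 = -4
y = Dy/D = 54/9 = 6

x = -4, y = 6


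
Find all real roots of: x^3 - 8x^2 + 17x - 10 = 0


Let p(x) = x^3 - 8x^2 + 17x - 10. By the rational root theorem (leading coefficient 1), any rational root is an integer divisor of 10: try ±1, ±2, ... in turn.
Test x = 1: value = 0 ✓, so (x - 1) is a factor.
Synthetic division by (x - 1): bring down 1; 1(1) - 8 = -7; (-7)(1) + 17 = 10; 10(1) - 10 = 0 → quotient x^2 - 7x + 10, remainder 0.
Solve the quadratic x^2 - 7x + 10 = 0: discriminant = (-7)^2 - 4(1)(10) = 49 - 40 = 9.
sqrt(9) = 3, so x = (7 ± 3)/2: x = 5 or x = 2.

x = 1, x = 2, x = 5


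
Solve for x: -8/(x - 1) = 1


Multiply both sides by (x - 1): -8 = 1(x - 1)
Distribute: -8 = x - 1
x = -8 + 1 = -7
x = -7

x = -7


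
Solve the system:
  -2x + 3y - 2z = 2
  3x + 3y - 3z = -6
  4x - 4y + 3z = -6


Using Cramer's rule. Expand each determinant along the first row.
D  = (-2)*[3*3 - (-3)*(-4)] - 3*[3*3 - (-3)*4] + (-2)*[3*(-4) - 3*4]
  = (-2)*(-3) - 3*(21) + (-2)*(-24) = -9
Dx = 2*[3*3 - (-3)*(-4)] - 3*[(-6)*3 - (-3)*(-6)] + (-2)*[(-6)*(-4) - 3*(-6)]
  = 2*(-3) - 3*(-36) + (-2)*(42) = 18
Dy = (-2)*[(-6)*3 - (-3)*(-6)] - 2*[3*3 - (-3)*4] + (-2)*[3*(-6) - (-6)*4]
  = (-2)*(-36) - 2*(21) + (-2)*(6) = 18
Dz = (-2)*[3*(-6) - (-6)*(-4)] - 3*[3*(-6) - (-6)*4] + 2*[3*(-4) - 3*4]
  = (-2)*(-42) - 3*(6) + 2*(-24) = 18
x = Dx/D = 18/-9 = -2, y = Dy/D = 18/-9 = -2, z = Dz/D = 18/-9 = -2
Check eq1: (-2)(-2) + (3)(-2) + (-2)(-2) = 2 = 2 ✓
Check eq2: (3)(-2) + (3)(-2) + (-3)(-2) = -6 = -6 ✓
Check eq3: (4)(-2) + (-4)(-2) + (3)(-2) = -6 = -6 ✓

x = -2, y = -2, z = -2


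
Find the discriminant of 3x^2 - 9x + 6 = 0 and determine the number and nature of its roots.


For ax^2 + bx + c = 0, discriminant D = b^2 - 4ac
Here a = 3, b = -9, c = 6
D = (-9)^2 - 4(3)(6) = 81 - 72 = 9

D = 9 > 0 and is a perfect square (sqrt = 3)
The equation has 2 distinct real rational roots.

Discriminant = 9, 2 distinct real rational roots


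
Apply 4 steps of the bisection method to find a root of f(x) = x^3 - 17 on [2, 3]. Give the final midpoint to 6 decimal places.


f(x) = x^3 - 17
f(2) = -9 < 0
f(3) = 10 > 0

Step 1: midpoint = (2.000000 + 3.000000)/2 = 2.500000
  f(2.500000) = -1.375000
  f(mid) < 0, so root is in [2.500000, 3.000000]

Step 2: midpoint = (2.500000 + 3.000000)/2 = 2.750000
  f(2.750000) = 3.796875
  f(mid) > 0, so root is in [2.500000, 2.750000]

Step 3: midpoint = (2.500000 + 2.750000)/2 = 2.625000
  f(2.625000) = 1.087891
  f(mid) > 0, so root is in [2.500000, 2.625000]

Step 4: midpoint = (2.500000 + 2.625000)/2 = 2.562500
  f(2.562500) = -0.173584
  f(mid) < 0, so root is in [2.562500, 2.625000]

midpoint = 2.562500


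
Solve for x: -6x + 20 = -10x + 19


Starting with: -6x + 20 = -10x + 19
Move all x terms to left: (-6 + 10)x = 19 - 20
Simplify: 4x = -1
Divide both sides by 4: x = -1/4

x = -1/4


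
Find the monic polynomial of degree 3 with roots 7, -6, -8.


A monic polynomial with roots 7, -6, -8 is:
p(x) = (x - 7)(x + 6)(x + 8)
After multiplying by (x - 7): x - 7
After multiplying by (x + 6): x^2 - x - 42
After multiplying by (x + 8): x^3 + 7x^2 - 50x - 336

x^3 + 7x^2 - 50x - 336


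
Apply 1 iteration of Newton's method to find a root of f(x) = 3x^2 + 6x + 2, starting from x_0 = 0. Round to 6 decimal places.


Newton's method: x_(n+1) = x_n - f(x_n)/f'(x_n)
f(x) = 3x^2 + 6x + 2
f'(x) = 6x + 6

Iteration 1:
  f(0.000000) = 2.000000
  f'(0.000000) = 6.000000
  x_1 = 0.000000 - (2.000000)/(6.000000) = -0.333333

x_1 = -0.333333


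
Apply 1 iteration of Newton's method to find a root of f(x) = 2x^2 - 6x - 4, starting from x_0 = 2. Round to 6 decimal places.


Newton's method: x_(n+1) = x_n - f(x_n)/f'(x_n)
f(x) = 2x^2 - 6x - 4
f'(x) = 4x - 6

Iteration 1:
  f(2.000000) = -8.000000
  f'(2.000000) = 2.000000
  x_1 = 2.000000 - (-8.000000)/(2.000000) = 6.000000

x_1 = 6.000000


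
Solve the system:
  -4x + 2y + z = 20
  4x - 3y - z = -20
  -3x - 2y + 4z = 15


Using Cramer's rule. Expand each determinant along the first row.
D  = (-4)*[(-3)*4 - (-1)*(-2)] - 2*[4*4 - (-1)*(-3)] + 1*[4*(-2) - (-3)*(-3)]
  = (-4)*(-14) - 2*(13) + 1*(-17) = 13
Dx = 20*[(-3)*4 - (-1)*(-2)] - 2*[(-20)*4 - (-1)*15] + 1*[(-20)*(-2) - (-3)*15]
  = 20*(-14) - 2*(-65) + 1*(85) = -65
Dy = (-4)*[(-20)*4 - (-1)*15] - 20*[4*4 - (-1)*(-3)] + 1*[4*15 - (-20)*(-3)]
  = (-4)*(-65) - 20*(13) + 1*(0) = 0
Dz = (-4)*[(-3)*15 - (-20)*(-2)] - 2*[4*15 - (-20)*(-3)] + 20*[4*(-2) - (-3)*(-3)]
  = (-4)*(-85) - 2*(0) + 20*(-17) = 0
x = Dx/D = -65/13 = -5, y = Dy/D = 0/13 = 0, z = Dz/D = 0/13 = 0
Check eq1: (-4)(-5) + (2)(0) + (1)(0) = 20 = 20 ✓
Check eq2: (4)(-5) + (-3)(0) + (-1)(0) = -20 = -20 ✓
Check eq3: (-3)(-5) + (-2)(0) + (4)(0) = 15 = 15 ✓

x = -5, y = 0, z = 0


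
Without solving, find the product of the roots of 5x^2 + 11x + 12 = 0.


By Vieta's formulas for ax^2 + bx + c = 0:
  Sum of roots = -b/a
  Product of roots = c/a

Here a = 5, b = 11, c = 12
Sum = -(11)/5 = -11/5
Product = 12/5 = 12/5

Product = 12/5


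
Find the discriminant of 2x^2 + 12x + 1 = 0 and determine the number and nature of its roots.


For ax^2 + bx + c = 0, discriminant D = b^2 - 4ac
Here a = 2, b = 12, c = 1
D = (12)^2 - 4(2)(1) = 144 - 8 = 136

D = 136 > 0 but not a perfect square
The equation has 2 distinct real irrational roots.

Discriminant = 136, 2 distinct real irrational roots


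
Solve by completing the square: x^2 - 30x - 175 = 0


Start: x^2 - 30x - 175 = 0
Move constant: x^2 - 30x = 175
Half of -30 is -15, squared is 225
Add 225 to both sides: x^2 - 30x + 225 = 400
(x - 15)^2 = 400
x - 15 = ±20
x = 15 + 20 = 35 or x = 15 - 20 = -5

x = -5, x = 35


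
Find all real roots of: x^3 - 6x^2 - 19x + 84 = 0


Let p(x) = x^3 - 6x^2 - 19x + 84. By the rational root theorem (leading coefficient 1), any rational root is an integer divisor of 84: try ±1, ±2, ... in turn.
Test x = 1: value = 60 ≠ 0.
Test x = -1: value = 96 ≠ 0.
Test x = 2: value = 30 ≠ 0.
Test x = -2: value = 90 ≠ 0.
Test x = 3: value = 0 ✓, so (x - 3) is a factor.
Synthetic division by (x - 3): bring down 1; 1(3) - 6 = -3; (-3)(3) - 19 = -28; (-28)(3) + 84 = 0 → quotient x^2 - 3x - 28, remainder 0.
Solve the quadratic x^2 - 3x - 28 = 0: discriminant = (-3)^2 - 4(1)(-28) = 9 + 112 = 121.
sqrt(121) = 11, so x = (3 ± 11)/2: x = 7 or x = -4.

x = -4, x = 3, x = 7


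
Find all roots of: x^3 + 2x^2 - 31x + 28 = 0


Let p(x) = x^3 + 2x^2 - 31x + 28. By the rational root theorem (leading coefficient 1), any rational root is an integer divisor of 28: try ±1, ±2, ... in turn.
Test x = 1: value = 0 ✓, so (x - 1) is a factor.
Synthetic division by (x - 1): bring down 1; 1(1) + 2 = 3; 3(1) - 31 = -28; (-28)(1) + 28 = 0 → quotient x^2 + 3x - 28, remainder 0.
Solve the quadratic x^2 + 3x - 28 = 0: discriminant = 3^2 - 4(1)(-28) = 9 + 112 = 121.
sqrt(121) = 11, so x = (-3 ± 11)/2: x = 4 or x = -7.
Collecting all roots found:

x = -7, x = 1, x = 4


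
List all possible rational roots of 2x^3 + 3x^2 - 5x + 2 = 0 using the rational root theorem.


Rational root theorem: possible roots are ±p/q where:
  p divides the constant term (2): p ∈ {1, 2}
  q divides the leading coefficient (2): q ∈ {1, 2}

All possible rational roots: -2, -1, -1/2, 1/2, 1, 2

-2, -1, -1/2, 1/2, 1, 2


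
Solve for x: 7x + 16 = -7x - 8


Starting with: 7x + 16 = -7x - 8
Move all x terms to left: (7 + 7)x = -8 - 16
Simplify: 14x = -24
Divide both sides by 14: x = -12/7

x = -12/7


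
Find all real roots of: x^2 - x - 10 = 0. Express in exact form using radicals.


Using the quadratic formula: x = (-b ± sqrt(b^2 - 4ac)) / (2a)
Here a = 1, b = -1, c = -10
Discriminant = b^2 - 4ac = (-1)^2 - 4(1)(-10) = 1 + 40 = 41
Since discriminant = 41 > 0, there are two real roots.
x = (1 ± sqrt(41)) / 2
Numerically: x ≈ 3.7016 or x ≈ -2.7016

x = (1 + sqrt(41)) / 2 or x = (1 - sqrt(41)) / 2


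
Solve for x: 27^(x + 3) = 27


Express both sides with the same base.
27 = 27^1
Since the bases match, equate exponents: x + 3 = 1
So x = 1 - (3) = -2

x = -2


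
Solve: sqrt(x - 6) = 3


Square both sides: x - 6 = 3^2 = 9
x = 9 + 6 = 15
x = 15
Check: sqrt(1*15 - 6) = sqrt(9) = 3 ✓

x = 15


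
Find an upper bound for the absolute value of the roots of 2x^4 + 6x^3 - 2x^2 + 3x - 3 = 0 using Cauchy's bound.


Cauchy's bound: all roots r satisfy |r| <= 1 + max(|a_i/a_n|) for i = 0,...,n-1
where a_n is the leading coefficient.

Coefficients: [2, 6, -2, 3, -3]
Leading coefficient a_n = 2
Ratios |a_i/a_n|: 3, 1, 3/2, 3/2
Maximum ratio: 3
Cauchy's bound: |r| <= 1 + 3 = 4

Upper bound = 4


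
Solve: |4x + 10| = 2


An absolute value equation |expr| = 2 gives two cases:
Case 1: 4x + 10 = 2
  4x = -8, so x = -2
Case 2: 4x + 10 = -2
  4x = -12, so x = -3

x = -3, x = -2


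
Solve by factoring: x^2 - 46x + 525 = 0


We need two numbers that multiply to 525 and add to -46.
Those numbers are -25 and -21 (since (-25) * (-21) = 525 and (-25) + (-21) = -46).
So x^2 - 46x + 525 = (x - 25)(x - 21) = 0
Setting each factor to zero: x = 25 or x = 21

x = 21, x = 25


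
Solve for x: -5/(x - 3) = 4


Multiply both sides by (x - 3): -5 = 4(x - 3)
Distribute: -5 = 4x - 12
4x = -5 + 12 = 7
x = 7/4

x = 7/4


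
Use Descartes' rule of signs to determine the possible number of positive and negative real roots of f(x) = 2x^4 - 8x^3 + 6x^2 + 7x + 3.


Descartes' rule of signs:

For positive roots, count sign changes in f(x) = 2x^4 - 8x^3 + 6x^2 + 7x + 3:
Signs of coefficients: +, -, +, +, +
Number of sign changes: 2
Possible positive real roots: 2, 0

For negative roots, examine f(-x) = 2x^4 + 8x^3 + 6x^2 - 7x + 3:
Signs of coefficients: +, +, +, -, +
Number of sign changes: 2
Possible negative real roots: 2, 0

Positive roots: 2 or 0; Negative roots: 2 or 0


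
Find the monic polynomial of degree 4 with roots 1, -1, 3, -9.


A monic polynomial with roots 1, -1, 3, -9 is:
p(x) = (x - 1)(x + 1)(x - 3)(x + 9)
After multiplying by (x - 1): x - 1
After multiplying by (x + 1): x^2 - 1
After multiplying by (x - 3): x^3 - 3x^2 - x + 3
After multiplying by (x + 9): x^4 + 6x^3 - 28x^2 - 6x + 27

x^4 + 6x^3 - 28x^2 - 6x + 27


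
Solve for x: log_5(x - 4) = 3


Convert to exponential form: x - 4 = 5^3 = 125
x = 125 + 4 = 129
Check: log_5(129 - 4) = log_5(125) = log_5(125) = 3 ✓

x = 129


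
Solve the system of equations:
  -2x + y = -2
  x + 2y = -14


Using Cramer's rule:
Determinant D = (-2)(2) - (1)(1) = -4 - 1 = -5
Dx = (-2)(2) - (-14)(1) = -4 + 14 = 10
Dy = (-2)(-14) - (1)(-2) = 28 + 2 = 30
x = Dx/D = 10/-5 = -2
y = Dy/D = 30/-5 = -6

x = -2, y = -6


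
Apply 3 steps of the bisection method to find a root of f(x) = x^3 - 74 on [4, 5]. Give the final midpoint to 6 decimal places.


f(x) = x^3 - 74
f(4) = -10 < 0
f(5) = 51 > 0

Step 1: midpoint = (4.000000 + 5.000000)/2 = 4.500000
  f(4.500000) = 17.125000
  f(mid) > 0, so root is in [4.000000, 4.500000]

Step 2: midpoint = (4.000000 + 4.500000)/2 = 4.250000
  f(4.250000) = 2.765625
  f(mid) > 0, so root is in [4.000000, 4.250000]

Step 3: midpoint = (4.000000 + 4.250000)/2 = 4.125000
  f(4.125000) = -3.810547
  f(mid) < 0, so root is in [4.125000, 4.250000]

midpoint = 4.125000


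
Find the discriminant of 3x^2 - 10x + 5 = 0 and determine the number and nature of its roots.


For ax^2 + bx + c = 0, discriminant D = b^2 - 4ac
Here a = 3, b = -10, c = 5
D = (-10)^2 - 4(3)(5) = 100 - 60 = 40

D = 40 > 0 but not a perfect square
The equation has 2 distinct real irrational roots.

Discriminant = 40, 2 distinct real irrational roots


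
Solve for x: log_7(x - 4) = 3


Convert to exponential form: x - 4 = 7^3 = 343
x = 343 + 4 = 347
Check: log_7(347 - 4) = log_7(343) = log_7(343) = 3 ✓

x = 347


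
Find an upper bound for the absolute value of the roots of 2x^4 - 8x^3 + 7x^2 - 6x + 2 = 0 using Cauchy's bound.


Cauchy's bound: all roots r satisfy |r| <= 1 + max(|a_i/a_n|) for i = 0,...,n-1
where a_n is the leading coefficient.

Coefficients: [2, -8, 7, -6, 2]
Leading coefficient a_n = 2
Ratios |a_i/a_n|: 4, 7/2, 3, 1
Maximum ratio: 4
Cauchy's bound: |r| <= 1 + 4 = 5

Upper bound = 5


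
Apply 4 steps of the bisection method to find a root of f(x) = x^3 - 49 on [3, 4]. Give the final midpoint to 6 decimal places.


f(x) = x^3 - 49
f(3) = -22 < 0
f(4) = 15 > 0

Step 1: midpoint = (3.000000 + 4.000000)/2 = 3.500000
  f(3.500000) = -6.125000
  f(mid) < 0, so root is in [3.500000, 4.000000]

Step 2: midpoint = (3.500000 + 4.000000)/2 = 3.750000
  f(3.750000) = 3.734375
  f(mid) > 0, so root is in [3.500000, 3.750000]

Step 3: midpoint = (3.500000 + 3.750000)/2 = 3.625000
  f(3.625000) = -1.365234
  f(mid) < 0, so root is in [3.625000, 3.750000]

Step 4: midpoint = (3.625000 + 3.750000)/2 = 3.687500
  f(3.687500) = 1.141357
  f(mid) > 0, so root is in [3.625000, 3.687500]

midpoint = 3.687500


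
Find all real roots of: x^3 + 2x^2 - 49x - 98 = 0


Let p(x) = x^3 + 2x^2 - 49x - 98. By the rational root theorem (leading coefficient 1), any rational root is an integer divisor of 98: try ±1, ±2, ... in turn.
Test x = 1: value = -144 ≠ 0.
Test x = -1: value = -48 ≠ 0.
Test x = 2: value = -180 ≠ 0.
Test x = -2: value = 0 ✓, so (x + 2) is a factor.
Synthetic division by (x + 2): bring down 1; 1(-2) + 2 = 0; 0(-2) - 49 = -49; (-49)(-2) - 98 = 0 → quotient x^2 - 49, remainder 0.
Solve the quadratic x^2 - 49 = 0: discriminant = 0^2 - 4(1)(-49) = 0 + 196 = 196.
sqrt(196) = 14, so x = (0 ± 14)/2: x = 7 or x = -7.

x = -7, x = -2, x = 7


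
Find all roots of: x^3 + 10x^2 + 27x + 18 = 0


Let p(x) = x^3 + 10x^2 + 27x + 18. By the rational root theorem (leading coefficient 1), any rational root is an integer divisor of 18: try ±1, ±2, ... in turn.
Test x = 1: value = 56 ≠ 0.
Test x = -1: value = 0 ✓, so (x + 1) is a factor.
Synthetic division by (x + 1): bring down 1; 1(-1) + 10 = 9; 9(-1) + 27 = 18; 18(-1) + 18 = 0 → quotient x^2 + 9x + 18, remainder 0.
Solve the quadratic x^2 + 9x + 18 = 0: discriminant = 9^2 - 4(1)(18) = 81 - 72 = 9.
sqrt(9) = 3, so x = (-9 ± 3)/2: x = -3 or x = -6.
Collecting all roots found:

x = -6, x = -3, x = -1


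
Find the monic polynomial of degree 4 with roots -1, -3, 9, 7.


A monic polynomial with roots -1, -3, 9, 7 is:
p(x) = (x + 1)(x + 3)(x - 9)(x - 7)
After multiplying by (x + 1): x + 1
After multiplying by (x + 3): x^2 + 4x + 3
After multiplying by (x - 9): x^3 - 5x^2 - 33x - 27
After multiplying by (x - 7): x^4 - 12x^3 + 2x^2 + 204x + 189

x^4 - 12x^3 + 2x^2 + 204x + 189


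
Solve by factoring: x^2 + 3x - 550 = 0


We need two numbers that multiply to -550 and add to 3.
Those numbers are 25 and -22 (since 25 * (-22) = -550 and 25 + (-22) = 3).
So x^2 + 3x - 550 = (x + 25)(x - 22) = 0
Setting each factor to zero: x = -25 or x = 22

x = -25, x = 22


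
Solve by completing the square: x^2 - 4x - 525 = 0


Start: x^2 - 4x - 525 = 0
Move constant: x^2 - 4x = 525
Half of -4 is -2, squared is 4
Add 4 to both sides: x^2 - 4x + 4 = 529
(x - 2)^2 = 529
x - 2 = ±23
x = 2 + 23 = 25 or x = 2 - 23 = -21

x = -21, x = 25


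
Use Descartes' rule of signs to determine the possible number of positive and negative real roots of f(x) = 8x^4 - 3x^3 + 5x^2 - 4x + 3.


Descartes' rule of signs:

For positive roots, count sign changes in f(x) = 8x^4 - 3x^3 + 5x^2 - 4x + 3:
Signs of coefficients: +, -, +, -, +
Number of sign changes: 4
Possible positive real roots: 4, 2, 0

For negative roots, examine f(-x) = 8x^4 + 3x^3 + 5x^2 + 4x + 3:
Signs of coefficients: +, +, +, +, +
Number of sign changes: 0
Possible negative real roots: 0

Positive roots: 4 or 2 or 0; Negative roots: 0


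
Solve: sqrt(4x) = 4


Square both sides: 4x = 4^2 = 16
4x = 16 - 0 = 16
x = 4
Check: sqrt(4*4 + 0) = sqrt(16) = 4 ✓

x = 4


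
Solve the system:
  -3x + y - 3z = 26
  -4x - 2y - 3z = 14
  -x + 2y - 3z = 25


Using Cramer's rule. Expand each determinant along the first row.
D  = (-3)*[(-2)*(-3) - (-3)*2] - 1*[(-4)*(-3) - (-3)*(-1)] + (-3)*[(-4)*2 - (-2)*(-1)]
  = (-3)*(12) - 1*(9) + (-3)*(-10) = -15
Dx = 26*[(-2)*(-3) - (-3)*2] - 1*[14*(-3) - (-3)*25] + (-3)*[14*2 - (-2)*25]
  = 26*(12) - 1*(33) + (-3)*(78) = 45
Dy = (-3)*[14*(-3) - (-3)*25] - 26*[(-4)*(-3) - (-3)*(-1)] + (-3)*[(-4)*25 - 14*(-1)]
  = (-3)*(33) - 26*(9) + (-3)*(-86) = -75
Dz = (-3)*[(-2)*25 - 14*2] - 1*[(-4)*25 - 14*(-1)] + 26*[(-4)*2 - (-2)*(-1)]
  = (-3)*(-78) - 1*(-86) + 26*(-10) = 60
x = Dx/D = 45/-15 = -3, y = Dy/D = -75/-15 = 5, z = Dz/D = 60/-15 = -4
Check eq1: (-3)(-3) + (1)(5) + (-3)(-4) = 26 = 26 ✓
Check eq2: (-4)(-3) + (-2)(5) + (-3)(-4) = 14 = 14 ✓
Check eq3: (-1)(-3) + (2)(5) + (-3)(-4) = 25 = 25 ✓

x = -3, y = 5, z = -4


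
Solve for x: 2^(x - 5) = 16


Express both sides with the same base.
16 = 2^4
Since the bases match, equate exponents: x - 5 = 4
So x = 4 - (-5) = 9

x = 9


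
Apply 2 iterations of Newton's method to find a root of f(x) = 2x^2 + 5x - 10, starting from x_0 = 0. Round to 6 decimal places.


Newton's method: x_(n+1) = x_n - f(x_n)/f'(x_n)
f(x) = 2x^2 + 5x - 10
f'(x) = 4x + 5

Iteration 1:
  f(0.000000) = -10.000000
  f'(0.000000) = 5.000000
  x_1 = 0.000000 - (-10.000000)/(5.000000) = 2.000000

Iteration 2:
  f(2.000000) = 8.000000
  f'(2.000000) = 13.000000
  x_2 = 2.000000 - (8.000000)/(13.000000) = 1.384615

x_2 = 1.384615


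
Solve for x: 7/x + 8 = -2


Subtract 8 from both sides: 7/x = -10
Multiply both sides by x: 7 = -10 * x
Divide by -10: x = -7/10

x = -7/10


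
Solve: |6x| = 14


An absolute value equation |expr| = 14 gives two cases:
Case 1: 6x = 14
  6x = 14, so x = 7/3
Case 2: 6x = -14
  6x = -14, so x = -7/3

x = -7/3, x = 7/3


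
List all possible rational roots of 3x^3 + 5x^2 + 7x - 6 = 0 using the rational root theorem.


Rational root theorem: possible roots are ±p/q where:
  p divides the constant term (-6): p ∈ {1, 2, 3, 6}
  q divides the leading coefficient (3): q ∈ {1, 3}

All possible rational roots: -6, -3, -2, -1, -2/3, -1/3, 1/3, 2/3, 1, 2, 3, 6

-6, -3, -2, -1, -2/3, -1/3, 1/3, 2/3, 1, 2, 3, 6


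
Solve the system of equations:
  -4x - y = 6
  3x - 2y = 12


Using Cramer's rule:
Determinant D = (-4)(-2) - (3)(-1) = 8 + 3 = 11
Dx = (6)(-2) - (12)(-1) = -12 + 12 = 0
Dy = (-4)(12) - (3)(6) = -48 - 18 = -66
x = Dx/D = 0/11 = 0
y = Dy/D = -66/11 = -6

x = 0, y = -6


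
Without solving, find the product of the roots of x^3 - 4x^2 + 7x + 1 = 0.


By Vieta's formulas for x^3 + bx^2 + cx + d = 0:
  r1 + r2 + r3 = -b/a = 4
  r1*r2 + r1*r3 + r2*r3 = c/a = 7
  r1*r2*r3 = -d/a = -1


Product = -1


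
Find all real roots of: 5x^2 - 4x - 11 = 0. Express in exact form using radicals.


Using the quadratic formula: x = (-b ± sqrt(b^2 - 4ac)) / (2a)
Here a = 5, b = -4, c = -11
Discriminant = b^2 - 4ac = (-4)^2 - 4(5)(-11) = 16 + 220 = 236
Since discriminant = 236 > 0, there are two real roots.
x = (4 ± 2*sqrt(59)) / 10
Simplifying: x = (2 ± sqrt(59)) / 5
Numerically: x ≈ 1.9362 or x ≈ -1.1362

x = (2 + sqrt(59)) / 5 or x = (2 - sqrt(59)) / 5


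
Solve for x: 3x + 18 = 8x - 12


Starting with: 3x + 18 = 8x - 12
Move all x terms to left: (3 - 8)x = -12 - 18
Simplify: -5x = -30
Divide both sides by -5: x = 6

x = 6


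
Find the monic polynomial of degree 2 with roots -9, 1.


A monic polynomial with roots -9, 1 is:
p(x) = (x + 9)(x - 1)
After multiplying by (x + 9): x + 9
After multiplying by (x - 1): x^2 + 8x - 9

x^2 + 8x - 9


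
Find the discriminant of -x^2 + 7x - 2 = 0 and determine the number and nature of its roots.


For ax^2 + bx + c = 0, discriminant D = b^2 - 4ac
Here a = -1, b = 7, c = -2
D = (7)^2 - 4(-1)(-2) = 49 - 8 = 41

D = 41 > 0 but not a perfect square
The equation has 2 distinct real irrational roots.

Discriminant = 41, 2 distinct real irrational roots


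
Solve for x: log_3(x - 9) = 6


Convert to exponential form: x - 9 = 3^6 = 729
x = 729 + 9 = 738
Check: log_3(738 - 9) = log_3(729) = log_3(729) = 6 ✓

x = 738


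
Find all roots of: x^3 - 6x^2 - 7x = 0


The constant term is 0, so x = 0 is a root. Factor out x:
  x^2 - 6x - 7 = 0
Solve the quadratic x^2 - 6x - 7 = 0: discriminant = (-6)^2 - 4(1)(-7) = 36 + 28 = 64.
sqrt(64) = 8, so x = (6 ± 8)/2: x = 7 or x = -1.
Collecting all roots found:

x = -1, x = 0, x = 7


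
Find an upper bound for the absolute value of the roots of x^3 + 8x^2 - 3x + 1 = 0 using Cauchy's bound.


Cauchy's bound: all roots r satisfy |r| <= 1 + max(|a_i/a_n|) for i = 0,...,n-1
where a_n is the leading coefficient.

Coefficients: [1, 8, -3, 1]
Leading coefficient a_n = 1
Ratios |a_i/a_n|: 8, 3, 1
Maximum ratio: 8
Cauchy's bound: |r| <= 1 + 8 = 9

Upper bound = 9


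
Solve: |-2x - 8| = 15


An absolute value equation |expr| = 15 gives two cases:
Case 1: -2x - 8 = 15
  -2x = 23, so x = -23/2
Case 2: -2x - 8 = -15
  -2x = -7, so x = 7/2

x = -23/2, x = 7/2


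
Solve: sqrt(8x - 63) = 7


Square both sides: 8x - 63 = 7^2 = 49
8x = 49 + 63 = 112
x = 14
Check: sqrt(8*14 - 63) = sqrt(49) = 7 ✓

x = 14


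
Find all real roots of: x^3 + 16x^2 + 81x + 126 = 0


Let p(x) = x^3 + 16x^2 + 81x + 126. By the rational root theorem (leading coefficient 1), any rational root is an integer divisor of 126: try ±1, ±2, ... in turn.
Test x = 1: value = 224 ≠ 0.
Test x = -1: value = 60 ≠ 0.
Test x = 2: value = 360 ≠ 0.
Test x = -2: value = 20 ≠ 0.
Test x = 3: value = 540 ≠ 0.
Test x = -3: value = 0 ✓, so (x + 3) is a factor.
Synthetic division by (x + 3): bring down 1; 1(-3) + 16 = 13; 13(-3) + 81 = 42; 42(-3) + 126 = 0 → quotient x^2 + 13x + 42, remainder 0.
Solve the quadratic x^2 + 13x + 42 = 0: discriminant = 13^2 - 4(1)(42) = 169 - 168 = 1.
sqrt(1) = 1, so x = (-13 ± 1)/2: x = -6 or x = -7.

x = -7, x = -6, x = -3


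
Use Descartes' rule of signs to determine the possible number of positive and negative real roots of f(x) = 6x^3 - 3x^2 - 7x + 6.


Descartes' rule of signs:

For positive roots, count sign changes in f(x) = 6x^3 - 3x^2 - 7x + 6:
Signs of coefficients: +, -, -, +
Number of sign changes: 2
Possible positive real roots: 2, 0

For negative roots, examine f(-x) = -6x^3 - 3x^2 + 7x + 6:
Signs of coefficients: -, -, +, +
Number of sign changes: 1
Possible negative real roots: 1

Positive roots: 2 or 0; Negative roots: 1


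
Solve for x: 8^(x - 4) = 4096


Express both sides with the same base.
4096 = 8^4
Since the bases match, equate exponents: x - 4 = 4
So x = 4 - (-4) = 8

x = 8


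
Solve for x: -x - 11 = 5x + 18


Starting with: -x - 11 = 5x + 18
Move all x terms to left: (-1 - 5)x = 18 + 11
Simplify: -6x = 29
Divide both sides by -6: x = -29/6

x = -29/6


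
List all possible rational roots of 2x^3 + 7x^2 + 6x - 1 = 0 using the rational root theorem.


Rational root theorem: possible roots are ±p/q where:
  p divides the constant term (-1): p ∈ {1}
  q divides the leading coefficient (2): q ∈ {1, 2}

All possible rational roots: -1, -1/2, 1/2, 1

-1, -1/2, 1/2, 1


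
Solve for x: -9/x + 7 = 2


Subtract 7 from both sides: -9/x = -5
Multiply both sides by x: -9 = -5 * x
Divide by -5: x = 9/5

x = 9/5


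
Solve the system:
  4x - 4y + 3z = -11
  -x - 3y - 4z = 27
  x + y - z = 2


Using Cramer's rule. Expand each determinant along the first row.
D  = 4*[(-3)*(-1) - (-4)*1] - (-4)*[(-1)*(-1) - (-4)*1] + 3*[(-1)*1 - (-3)*1]
  = 4*(7) - (-4)*(5) + 3*(2) = 54
Dx = (-11)*[(-3)*(-1) - (-4)*1] - (-4)*[27*(-1) - (-4)*2] + 3*[27*1 - (-3)*2]
  = (-11)*(7) - (-4)*(-19) + 3*(33) = -54
Dy = 4*[27*(-1) - (-4)*2] - (-11)*[(-1)*(-1) - (-4)*1] + 3*[(-1)*2 - 27*1]
  = 4*(-19) - (-11)*(5) + 3*(-29) = -108
Dz = 4*[(-3)*2 - 27*1] - (-4)*[(-1)*2 - 27*1] + (-11)*[(-1)*1 - (-3)*1]
  = 4*(-33) - (-4)*(-29) + (-11)*(2) = -270
x = Dx/D = -54/54 = -1, y = Dy/D = -108/54 = -2, z = Dz/D = -270/54 = -5
Check eq1: (4)(-1) + (-4)(-2) + (3)(-5) = -11 = -11 ✓
Check eq2: (-1)(-1) + (-3)(-2) + (-4)(-5) = 27 = 27 ✓
Check eq3: (1)(-1) + (1)(-2) + (-1)(-5) = 2 = 2 ✓

x = -1, y = -2, z = -5


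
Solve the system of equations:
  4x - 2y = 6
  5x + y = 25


Using Cramer's rule:
Determinant D = (4)(1) - (5)(-2) = 4 + 10 = 14
Dx = (6)(1) - (25)(-2) = 6 + 50 = 56
Dy = (4)(25) - (5)(6) = 100 - 30 = 70
x = Dx/D = 56/14 = 4
y = Dy/D = 70/14 = 5

x = 4, y = 5


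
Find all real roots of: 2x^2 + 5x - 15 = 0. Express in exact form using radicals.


Using the quadratic formula: x = (-b ± sqrt(b^2 - 4ac)) / (2a)
Here a = 2, b = 5, c = -15
Discriminant = b^2 - 4ac = 5^2 - 4(2)(-15) = 25 + 120 = 145
Since discriminant = 145 > 0, there are two real roots.
x = (-5 ± sqrt(145)) / 4
Numerically: x ≈ 1.7604 or x ≈ -4.2604

x = (-5 + sqrt(145)) / 4 or x = (-5 - sqrt(145)) / 4


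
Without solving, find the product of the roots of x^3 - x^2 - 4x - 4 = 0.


By Vieta's formulas for x^3 + bx^2 + cx + d = 0:
  r1 + r2 + r3 = -b/a = 1
  r1*r2 + r1*r3 + r2*r3 = c/a = -4
  r1*r2*r3 = -d/a = 4


Product = 4


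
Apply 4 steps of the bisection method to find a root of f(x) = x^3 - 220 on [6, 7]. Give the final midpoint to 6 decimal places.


f(x) = x^3 - 220
f(6) = -4 < 0
f(7) = 123 > 0

Step 1: midpoint = (6.000000 + 7.000000)/2 = 6.500000
  f(6.500000) = 54.625000
  f(mid) > 0, so root is in [6.000000, 6.500000]

Step 2: midpoint = (6.000000 + 6.500000)/2 = 6.250000
  f(6.250000) = 24.140625
  f(mid) > 0, so root is in [6.000000, 6.250000]

Step 3: midpoint = (6.000000 + 6.250000)/2 = 6.125000
  f(6.125000) = 9.783203
  f(mid) > 0, so root is in [6.000000, 6.125000]

Step 4: midpoint = (6.000000 + 6.125000)/2 = 6.062500
  f(6.062500) = 2.820557
  f(mid) > 0, so root is in [6.000000, 6.062500]

midpoint = 6.062500


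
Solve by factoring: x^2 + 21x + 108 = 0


We need two numbers that multiply to 108 and add to 21.
Those numbers are 12 and 9 (since 12 * 9 = 108 and 12 + 9 = 21).
So x^2 + 21x + 108 = (x + 12)(x + 9) = 0
Setting each factor to zero: x = -12 or x = -9

x = -12, x = -9


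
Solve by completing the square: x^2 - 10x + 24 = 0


Start: x^2 - 10x + 24 = 0
Move constant: x^2 - 10x = -24
Half of -10 is -5, squared is 25
Add 25 to both sides: x^2 - 10x + 25 = 1
(x - 5)^2 = 1
x - 5 = ±1
x = 5 + 1 = 6 or x = 5 - 1 = 4

x = 4, x = 6


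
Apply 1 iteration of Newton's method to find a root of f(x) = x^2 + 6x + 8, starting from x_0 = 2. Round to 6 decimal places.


Newton's method: x_(n+1) = x_n - f(x_n)/f'(x_n)
f(x) = x^2 + 6x + 8
f'(x) = 2x + 6

Iteration 1:
  f(2.000000) = 24.000000
  f'(2.000000) = 10.000000
  x_1 = 2.000000 - (24.000000)/(10.000000) = -0.400000

x_1 = -0.400000


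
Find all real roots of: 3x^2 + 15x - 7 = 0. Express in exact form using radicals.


Using the quadratic formula: x = (-b ± sqrt(b^2 - 4ac)) / (2a)
Here a = 3, b = 15, c = -7
Discriminant = b^2 - 4ac = 15^2 - 4(3)(-7) = 225 + 84 = 309
Since discriminant = 309 > 0, there are two real roots.
x = (-15 ± sqrt(309)) / 6
Numerically: x ≈ 0.4297 or x ≈ -5.4297

x = (-15 + sqrt(309)) / 6 or x = (-15 - sqrt(309)) / 6


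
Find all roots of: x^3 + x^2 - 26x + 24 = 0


Let p(x) = x^3 + x^2 - 26x + 24. By the rational root theorem (leading coefficient 1), any rational root is an integer divisor of 24: try ±1, ±2, ... in turn.
Test x = 1: value = 0 ✓, so (x - 1) is a factor.
Synthetic division by (x - 1): bring down 1; 1(1) + 1 = 2; 2(1) - 26 = -24; (-24)(1) + 24 = 0 → quotient x^2 + 2x - 24, remainder 0.
Solve the quadratic x^2 + 2x - 24 = 0: discriminant = 2^2 - 4(1)(-24) = 4 + 96 = 100.
sqrt(100) = 10, so x = (-2 ± 10)/2: x = 4 or x = -6.
Collecting all roots found:

x = -6, x = 1, x = 4


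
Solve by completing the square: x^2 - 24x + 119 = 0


Start: x^2 - 24x + 119 = 0
Move constant: x^2 - 24x = -119
Half of -24 is -12, squared is 144
Add 144 to both sides: x^2 - 24x + 144 = 25
(x - 12)^2 = 25
x - 12 = ±5
x = 12 + 5 = 17 or x = 12 - 5 = 7

x = 7, x = 17


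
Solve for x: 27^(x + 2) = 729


Express both sides with the same base.
729 = 27^2
Since the bases match, equate exponents: x + 2 = 2
So x = 2 - (2) = 0

x = 0


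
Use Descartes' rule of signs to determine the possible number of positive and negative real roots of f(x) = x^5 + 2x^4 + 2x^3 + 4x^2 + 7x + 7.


Descartes' rule of signs:

For positive roots, count sign changes in f(x) = x^5 + 2x^4 + 2x^3 + 4x^2 + 7x + 7:
Signs of coefficients: +, +, +, +, +, +
Number of sign changes: 0
Possible positive real roots: 0

For negative roots, examine f(-x) = -x^5 + 2x^4 - 2x^3 + 4x^2 - 7x + 7:
Signs of coefficients: -, +, -, +, -, +
Number of sign changes: 5
Possible negative real roots: 5, 3, 1

Positive roots: 0; Negative roots: 5 or 3 or 1


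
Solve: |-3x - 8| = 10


An absolute value equation |expr| = 10 gives two cases:
Case 1: -3x - 8 = 10
  -3x = 18, so x = -6
Case 2: -3x - 8 = -10
  -3x = -2, so x = 2/3

x = -6, x = 2/3


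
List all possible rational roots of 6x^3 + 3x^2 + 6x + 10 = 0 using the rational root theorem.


Rational root theorem: possible roots are ±p/q where:
  p divides the constant term (10): p ∈ {1, 2, 5, 10}
  q divides the leading coefficient (6): q ∈ {1, 2, 3, 6}

All possible rational roots: -10, -5, -10/3, -5/2, -2, -5/3, -1, -5/6, -2/3, -1/2, -1/3, -1/6, 1/6, 1/3, 1/2, 2/3, 5/6, 1, 5/3, 2, 5/2, 10/3, 5, 10

-10, -5, -10/3, -5/2, -2, -5/3, -1, -5/6, -2/3, -1/2, -1/3, -1/6, 1/6, 1/3, 1/2, 2/3, 5/6, 1, 5/3, 2, 5/2, 10/3, 5, 10


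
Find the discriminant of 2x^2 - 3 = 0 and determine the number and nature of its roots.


For ax^2 + bx + c = 0, discriminant D = b^2 - 4ac
Here a = 2, b = 0, c = -3
D = (0)^2 - 4(2)(-3) = 0 + 24 = 24

D = 24 > 0 but not a perfect square
The equation has 2 distinct real irrational roots.

Discriminant = 24, 2 distinct real irrational roots


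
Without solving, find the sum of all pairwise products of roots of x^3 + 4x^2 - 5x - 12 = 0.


By Vieta's formulas for x^3 + bx^2 + cx + d = 0:
  r1 + r2 + r3 = -b/a = -4
  r1*r2 + r1*r3 + r2*r3 = c/a = -5
  r1*r2*r3 = -d/a = 12


Sum of pairwise products = -5


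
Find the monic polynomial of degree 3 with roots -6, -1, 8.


A monic polynomial with roots -6, -1, 8 is:
p(x) = (x + 6)(x + 1)(x - 8)
After multiplying by (x + 6): x + 6
After multiplying by (x + 1): x^2 + 7x + 6
After multiplying by (x - 8): x^3 - x^2 - 50x - 48

x^3 - x^2 - 50x - 48


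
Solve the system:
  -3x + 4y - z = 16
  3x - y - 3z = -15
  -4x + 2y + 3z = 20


Using Cramer's rule. Expand each determinant along the first row.
D  = (-3)*[(-1)*3 - (-3)*2] - 4*[3*3 - (-3)*(-4)] + (-1)*[3*2 - (-1)*(-4)]
  = (-3)*(3) - 4*(-3) + (-1)*(2) = 1
Dx = 16*[(-1)*3 - (-3)*2] - 4*[(-15)*3 - (-3)*20] + (-1)*[(-15)*2 - (-1)*20]
  = 16*(3) - 4*(15) + (-1)*(-10) = -2
Dy = (-3)*[(-15)*3 - (-3)*20] - 16*[3*3 - (-3)*(-4)] + (-1)*[3*20 - (-15)*(-4)]
  = (-3)*(15) - 16*(-3) + (-1)*(0) = 3
Dz = (-3)*[(-1)*20 - (-15)*2] - 4*[3*20 - (-15)*(-4)] + 16*[3*2 - (-1)*(-4)]
  = (-3)*(10) - 4*(0) + 16*(2) = 2
x = Dx/D = -2/1 = -2, y = Dy/D = 3/1 = 3, z = Dz/D = 2/1 = 2
Check eq1: (-3)(-2) + (4)(3) + (-1)(2) = 16 = 16 ✓
Check eq2: (3)(-2) + (-1)(3) + (-3)(2) = -15 = -15 ✓
Check eq3: (-4)(-2) + (2)(3) + (3)(2) = 20 = 20 ✓

x = -2, y = 3, z = 2


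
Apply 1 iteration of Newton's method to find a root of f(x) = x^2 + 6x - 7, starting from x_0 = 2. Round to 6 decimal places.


Newton's method: x_(n+1) = x_n - f(x_n)/f'(x_n)
f(x) = x^2 + 6x - 7
f'(x) = 2x + 6

Iteration 1:
  f(2.000000) = 9.000000
  f'(2.000000) = 10.000000
  x_1 = 2.000000 - (9.000000)/(10.000000) = 1.100000

x_1 = 1.100000


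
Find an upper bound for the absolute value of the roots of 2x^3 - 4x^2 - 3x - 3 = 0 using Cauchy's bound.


Cauchy's bound: all roots r satisfy |r| <= 1 + max(|a_i/a_n|) for i = 0,...,n-1
where a_n is the leading coefficient.

Coefficients: [2, -4, -3, -3]
Leading coefficient a_n = 2
Ratios |a_i/a_n|: 2, 3/2, 3/2
Maximum ratio: 2
Cauchy's bound: |r| <= 1 + 2 = 3

Upper bound = 3


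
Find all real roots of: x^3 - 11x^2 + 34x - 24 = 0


Let p(x) = x^3 - 11x^2 + 34x - 24. By the rational root theorem (leading coefficient 1), any rational root is an integer divisor of 24: try ±1, ±2, ... in turn.
Test x = 1: value = 0 ✓, so (x - 1) is a factor.
Synthetic division by (x - 1): bring down 1; 1(1) - 11 = -10; (-10)(1) + 34 = 24; 24(1) - 24 = 0 → quotient x^2 - 10x + 24, remainder 0.
Solve the quadratic x^2 - 10x + 24 = 0: discriminant = (-10)^2 - 4(1)(24) = 100 - 96 = 4.
sqrt(4) = 2, so x = (10 ± 2)/2: x = 6 or x = 4.

x = 1, x = 4, x = 6


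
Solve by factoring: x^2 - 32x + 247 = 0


We need two numbers that multiply to 247 and add to -32.
Those numbers are -19 and -13 (since (-19) * (-13) = 247 and (-19) + (-13) = -32).
So x^2 - 32x + 247 = (x - 19)(x - 13) = 0
Setting each factor to zero: x = 19 or x = 13

x = 13, x = 19


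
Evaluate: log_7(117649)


We need the exponent such that 7^? = 117649
7^6 = 117649
Therefore log_7(117649) = 6

6


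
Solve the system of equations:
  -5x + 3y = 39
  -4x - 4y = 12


Using Cramer's rule:
Determinant D = (-5)(-4) - (-4)(3) = 20 + 12 = 32
Dx = (39)(-4) - (12)(3) = -156 - 36 = -192
Dy = (-5)(12) - (-4)(39) = -60 + 156 = 96
x = Dx/D = -192/32 = -6
y = Dy/D = 96/32 = 3

x = -6, y = 3


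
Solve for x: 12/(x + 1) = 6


Multiply both sides by (x + 1): 12 = 6(x + 1)
Distribute: 12 = 6x + 6
6x = 12 - 6 = 6
x = 1

x = 1


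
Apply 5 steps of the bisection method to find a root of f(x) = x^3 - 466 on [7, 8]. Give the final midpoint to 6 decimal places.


f(x) = x^3 - 466
f(7) = -123 < 0
f(8) = 46 > 0

Step 1: midpoint = (7.000000 + 8.000000)/2 = 7.500000
  f(7.500000) = -44.125000
  f(mid) < 0, so root is in [7.500000, 8.000000]

Step 2: midpoint = (7.500000 + 8.000000)/2 = 7.750000
  f(7.750000) = -0.515625
  f(mid) < 0, so root is in [7.750000, 8.000000]

Step 3: midpoint = (7.750000 + 8.000000)/2 = 7.875000
  f(7.875000) = 22.373047
  f(mid) > 0, so root is in [7.750000, 7.875000]

Step 4: midpoint = (7.750000 + 7.875000)/2 = 7.812500
  f(7.812500) = 10.837158
  f(mid) > 0, so root is in [7.750000, 7.812500]

Step 5: midpoint = (7.750000 + 7.812500)/2 = 7.781250
  f(7.781250) = 5.137970
  f(mid) > 0, so root is in [7.750000, 7.781250]

midpoint = 7.781250


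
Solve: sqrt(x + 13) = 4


Square both sides: x + 13 = 4^2 = 16
x = 16 - 13 = 3
x = 3
Check: sqrt(1*3 + 13) = sqrt(16) = 4 ✓

x = 3


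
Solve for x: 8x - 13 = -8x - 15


Starting with: 8x - 13 = -8x - 15
Move all x terms to left: (8 + 8)x = -15 + 13
Simplify: 16x = -2
Divide both sides by 16: x = -1/8

x = -1/8


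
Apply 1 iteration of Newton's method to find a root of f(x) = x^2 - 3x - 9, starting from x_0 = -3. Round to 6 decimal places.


Newton's method: x_(n+1) = x_n - f(x_n)/f'(x_n)
f(x) = x^2 - 3x - 9
f'(x) = 2x - 3

Iteration 1:
  f(-3.000000) = 9.000000
  f'(-3.000000) = -9.000000
  x_1 = -3.000000 - (9.000000)/(-9.000000) = -2.000000

x_1 = -2.000000


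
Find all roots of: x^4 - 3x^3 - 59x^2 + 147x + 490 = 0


Let p(x) = x^4 - 3x^3 - 59x^2 + 147x + 490. By the rational root theorem (leading coefficient 1), any rational root is an integer divisor of 490: try ±1, ±2, ... in turn.
Test x = 1: value = 576 ≠ 0.
Test x = -1: value = 288 ≠ 0.
Test x = 2: value = 540 ≠ 0.
Test x = -2: value = 0 ✓, so (x + 2) is a factor.
Synthetic division by (x + 2): bring down 1; 1(-2) - 3 = -5; (-5)(-2) - 59 = -49; (-49)(-2) + 147 = 245; 245(-2) + 490 = 0 → quotient x^3 - 5x^2 - 49x + 245, remainder 0.
Continue with the quotient x^3 - 5x^2 - 49x + 245 (candidates must divide 245).
Test x = 5: value = 0 ✓, so (x - 5) is a factor.
Synthetic division by (x - 5): bring down 1; 1(5) - 5 = 0; 0(5) - 49 = -49; (-49)(5) + 245 = 0 → quotient x^2 - 49, remainder 0.
Solve the quadratic x^2 - 49 = 0: discriminant = 0^2 - 4(1)(-49) = 0 + 196 = 196.
sqrt(196) = 14, so x = (0 ± 14)/2: x = 7 or x = -7.
Collecting all roots found:

x = -7, x = -2, x = 5, x = 7
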